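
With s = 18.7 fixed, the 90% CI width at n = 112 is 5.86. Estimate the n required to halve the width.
n ≈ 448

CI width ∝ 1/√n
To reduce width by factor 2, need √n to grow by 2 → need 2² = 4 times as many samples.

Current: n = 112, width = 5.86
New: n = 448, width ≈ 2.91

Width reduced by factor of 5.86/2.91 = 2.01.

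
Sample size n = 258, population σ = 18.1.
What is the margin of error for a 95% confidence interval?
Margin of error = 2.21

Margin of error = z* · σ/√n
= 1.960 · 18.1/√258
= 1.960 · 18.1/16.0624
= 2.21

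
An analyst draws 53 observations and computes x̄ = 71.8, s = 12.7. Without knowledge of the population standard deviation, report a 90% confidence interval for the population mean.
(68.88, 74.72)

t-interval (σ unknown):
df = n - 1 = 52
t* = 1.675 for 90% confidence

Margin of error = t* · s/√n = 1.675 · 12.7/√53 = 2.92

CI: (68.88, 74.72)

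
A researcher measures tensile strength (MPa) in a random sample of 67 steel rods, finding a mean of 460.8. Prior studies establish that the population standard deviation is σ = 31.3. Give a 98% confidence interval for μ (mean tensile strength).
(451.91, 469.69)

z-interval (σ known):
z* = 2.326 for 98% confidence

Margin of error = z* · σ/√n = 2.326 · 31.3/√67 = 8.89

CI: (460.8 - 8.89, 460.8 + 8.89) = (451.91, 469.69)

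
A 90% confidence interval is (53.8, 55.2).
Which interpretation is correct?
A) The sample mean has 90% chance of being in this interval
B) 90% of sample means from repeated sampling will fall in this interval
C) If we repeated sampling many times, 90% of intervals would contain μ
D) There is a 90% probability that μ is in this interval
C

A) Wrong — x̄ is observed and sits in the interval by construction.
B) Wrong — coverage applies to intervals containing μ, not to future x̄ values.
C) Correct — this is the frequentist long-run coverage interpretation.
D) Wrong — μ is fixed; the randomness lives in the interval, not in μ.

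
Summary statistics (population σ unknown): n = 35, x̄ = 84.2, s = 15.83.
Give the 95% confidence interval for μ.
(78.76, 89.64)

t-interval (σ unknown):
df = n - 1 = 34
t* = 2.032 for 95% confidence

Margin of error = t* · s/√n = 2.032 · 15.83/√35 = 5.44

CI: (78.76, 89.64)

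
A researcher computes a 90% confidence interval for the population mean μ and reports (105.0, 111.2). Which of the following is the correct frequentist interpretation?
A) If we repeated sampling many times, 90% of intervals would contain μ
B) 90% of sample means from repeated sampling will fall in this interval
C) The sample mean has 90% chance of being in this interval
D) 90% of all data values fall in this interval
A

A) Correct — this is the frequentist long-run coverage interpretation.
B) Wrong — coverage applies to intervals containing μ, not to future x̄ values.
C) Wrong — x̄ is observed and sits in the interval by construction.
D) Wrong — a CI is about the parameter μ, not individual data values.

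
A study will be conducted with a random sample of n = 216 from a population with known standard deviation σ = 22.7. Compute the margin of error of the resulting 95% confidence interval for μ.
Margin of error = 3.03

Margin of error = z* · σ/√n
= 1.960 · 22.7/√216
= 1.960 · 22.7/14.6969
= 3.03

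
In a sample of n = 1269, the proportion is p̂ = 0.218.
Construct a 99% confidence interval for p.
(0.188, 0.248)

Proportion CI:
SE = √(p̂(1-p̂)/n) = √(0.218 · 0.782 / 1269) = 0.01159

z* = 2.576
Margin = z* · SE = 2.576 · 0.01159 = 0.0299

CI: 0.218 ± 0.0299 = (0.188, 0.248)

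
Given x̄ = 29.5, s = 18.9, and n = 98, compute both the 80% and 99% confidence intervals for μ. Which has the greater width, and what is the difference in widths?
99% CI is wider by 5.10

df = 97
80% CI: t* = 1.290, (27.04, 31.96), width = 2 · t* · s/√n = 4.93
99% CI: t* = 2.627, (24.48, 34.52), width = 2 · t* · s/√n = 10.03

The 99% CI is wider by 10.03 - 4.93 = 5.10.
Higher confidence requires a wider interval.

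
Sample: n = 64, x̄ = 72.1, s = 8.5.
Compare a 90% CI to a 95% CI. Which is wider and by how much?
95% CI is wider by 0.70

df = 63
90% CI: t* = 1.669, (70.33, 73.87), width = 2 · t* · s/√n = 3.55
95% CI: t* = 1.998, (69.98, 74.22), width = 2 · t* · s/√n = 4.25

The 95% CI is wider by 4.25 - 3.55 = 0.70.
Higher confidence requires a wider interval.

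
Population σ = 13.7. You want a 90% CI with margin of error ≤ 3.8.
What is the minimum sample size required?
n ≥ 36

For margin E ≤ 3.8:
n ≥ (z* · σ / E)²
n ≥ (1.645 · 13.7 / 3.8)²
n ≥ 35.17

Minimum n = 36 (rounding up)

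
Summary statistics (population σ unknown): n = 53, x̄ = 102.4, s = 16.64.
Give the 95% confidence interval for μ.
(97.81, 106.99)

t-interval (σ unknown):
df = n - 1 = 52
t* = 2.007 for 95% confidence

Margin of error = t* · s/√n = 2.007 · 16.64/√53 = 4.59

CI: (97.81, 106.99)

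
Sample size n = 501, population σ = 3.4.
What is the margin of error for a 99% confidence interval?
Margin of error = 0.39

Margin of error = z* · σ/√n
= 2.576 · 3.4/√501
= 2.576 · 3.4/22.3830
= 0.39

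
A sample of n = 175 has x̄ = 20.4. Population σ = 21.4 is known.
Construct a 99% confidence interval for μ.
(16.23, 24.57)

z-interval (σ known):
z* = 2.576 for 99% confidence

Margin of error = z* · σ/√n = 2.576 · 21.4/√175 = 4.17

CI: (20.4 - 4.17, 20.4 + 4.17) = (16.23, 24.57)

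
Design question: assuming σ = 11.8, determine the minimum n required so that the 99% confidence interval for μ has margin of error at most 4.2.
n ≥ 53

For margin E ≤ 4.2:
n ≥ (z* · σ / E)²
n ≥ (2.576 · 11.8 / 4.2)²
n ≥ 52.38

Minimum n = 53 (rounding up)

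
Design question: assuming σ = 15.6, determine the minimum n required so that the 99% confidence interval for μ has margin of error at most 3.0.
n ≥ 180

For margin E ≤ 3.0:
n ≥ (z* · σ / E)²
n ≥ (2.576 · 15.6 / 3.0)²
n ≥ 179.43

Minimum n = 180 (rounding up)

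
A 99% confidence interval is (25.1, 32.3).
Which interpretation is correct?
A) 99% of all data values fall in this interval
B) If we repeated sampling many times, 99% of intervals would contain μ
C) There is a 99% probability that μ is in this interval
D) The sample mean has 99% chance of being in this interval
B

A) Wrong — a CI is about the parameter μ, not individual data values.
B) Correct — this is the frequentist long-run coverage interpretation.
C) Wrong — μ is fixed; the randomness lives in the interval, not in μ.
D) Wrong — x̄ is observed and sits in the interval by construction.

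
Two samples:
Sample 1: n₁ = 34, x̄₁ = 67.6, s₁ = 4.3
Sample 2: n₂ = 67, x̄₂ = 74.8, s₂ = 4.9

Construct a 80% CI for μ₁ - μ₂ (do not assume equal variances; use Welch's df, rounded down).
(-8.43, -5.97)

Difference: x̄₁ - x̄₂ = -7.20
SE = √(s₁²/n₁ + s₂²/n₂) = √(4.3²/34 + 4.9²/67) = 0.9498
df = 74.62 → 74 (Welch–Satterthwaite, rounded down)
t* = 1.293

CI: -7.20 ± 1.293 · 0.9498 = -7.20 ± 1.23 = (-8.43, -5.97)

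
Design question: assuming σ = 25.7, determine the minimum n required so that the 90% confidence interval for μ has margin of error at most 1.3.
n ≥ 1058

For margin E ≤ 1.3:
n ≥ (z* · σ / E)²
n ≥ (1.645 · 25.7 / 1.3)²
n ≥ 1057.58

Minimum n = 1058 (rounding up)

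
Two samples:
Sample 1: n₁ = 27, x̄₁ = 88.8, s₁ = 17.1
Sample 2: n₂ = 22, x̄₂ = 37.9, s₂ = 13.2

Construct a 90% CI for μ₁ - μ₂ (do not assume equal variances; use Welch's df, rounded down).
(43.63, 58.17)

Difference: x̄₁ - x̄₂ = 50.90
SE = √(s₁²/n₁ + s₂²/n₂) = √(17.1²/27 + 13.2²/22) = 4.3301
df = 46.89 → 46 (Welch–Satterthwaite, rounded down)
t* = 1.679

CI: 50.90 ± 1.679 · 4.3301 = 50.90 ± 7.27 = (43.63, 58.17)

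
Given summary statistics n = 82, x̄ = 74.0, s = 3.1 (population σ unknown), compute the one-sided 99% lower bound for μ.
μ ≥ 73.19

Lower bound (one-sided):
t* = 2.373 (one-sided for 99%)
Lower bound = x̄ - t* · s/√n = 74.0 - 2.373 · 3.1/√82 = 73.19

We are 99% confident that μ ≥ 73.19.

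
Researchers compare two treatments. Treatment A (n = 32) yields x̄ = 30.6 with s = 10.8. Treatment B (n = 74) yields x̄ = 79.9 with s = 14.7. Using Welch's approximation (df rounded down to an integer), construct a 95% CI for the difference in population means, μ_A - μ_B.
(-54.40, -44.20)

Difference: x̄₁ - x̄₂ = -49.30
SE = √(s₁²/n₁ + s₂²/n₂) = √(10.8²/32 + 14.7²/74) = 2.5623
df = 79.03 → 79 (Welch–Satterthwaite, rounded down)
t* = 1.990

CI: -49.30 ± 1.990 · 2.5623 = -49.30 ± 5.10 = (-54.40, -44.20)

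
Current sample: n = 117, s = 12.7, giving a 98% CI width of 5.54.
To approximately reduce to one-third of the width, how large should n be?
n ≈ 1053

CI width ∝ 1/√n
To reduce width by factor 3, need √n to grow by 3 → need 3² = 9 times as many samples.

Current: n = 117, width = 5.54
New: n = 1053, width ≈ 1.82

Width reduced by factor of 5.54/1.82 = 3.04.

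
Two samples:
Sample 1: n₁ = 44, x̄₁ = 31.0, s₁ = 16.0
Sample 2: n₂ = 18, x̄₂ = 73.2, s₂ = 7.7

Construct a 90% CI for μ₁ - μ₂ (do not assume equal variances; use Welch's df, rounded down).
(-47.25, -37.15)

Difference: x̄₁ - x̄₂ = -42.20
SE = √(s₁²/n₁ + s₂²/n₂) = √(16.0²/44 + 7.7²/18) = 3.0186
df = 58.25 → 58 (Welch–Satterthwaite, rounded down)
t* = 1.672

CI: -42.20 ± 1.672 · 3.0186 = -42.20 ± 5.05 = (-47.25, -37.15)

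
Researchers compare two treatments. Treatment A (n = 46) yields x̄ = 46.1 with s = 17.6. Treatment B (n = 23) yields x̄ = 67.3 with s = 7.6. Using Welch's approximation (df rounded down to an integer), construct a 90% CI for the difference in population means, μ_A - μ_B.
(-26.27, -16.13)

Difference: x̄₁ - x̄₂ = -21.20
SE = √(s₁²/n₁ + s₂²/n₂) = √(17.6²/46 + 7.6²/23) = 3.0406
df = 66.04 → 66 (Welch–Satterthwaite, rounded down)
t* = 1.668

CI: -21.20 ± 1.668 · 3.0406 = -21.20 ± 5.07 = (-26.27, -16.13)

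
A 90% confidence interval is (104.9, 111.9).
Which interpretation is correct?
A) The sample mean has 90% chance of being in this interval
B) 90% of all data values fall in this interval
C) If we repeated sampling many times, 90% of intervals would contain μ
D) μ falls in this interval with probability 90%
C

A) Wrong — x̄ is observed and sits in the interval by construction.
B) Wrong — a CI is about the parameter μ, not individual data values.
C) Correct — this is the frequentist long-run coverage interpretation.
D) Wrong — μ is fixed; the randomness lives in the interval, not in μ.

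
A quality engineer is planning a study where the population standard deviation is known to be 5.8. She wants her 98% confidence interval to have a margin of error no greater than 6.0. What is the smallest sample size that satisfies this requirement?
n ≥ 6

For margin E ≤ 6.0:
n ≥ (z* · σ / E)²
n ≥ (2.326 · 5.8 / 6.0)²
n ≥ 5.06

Minimum n = 6 (rounding up)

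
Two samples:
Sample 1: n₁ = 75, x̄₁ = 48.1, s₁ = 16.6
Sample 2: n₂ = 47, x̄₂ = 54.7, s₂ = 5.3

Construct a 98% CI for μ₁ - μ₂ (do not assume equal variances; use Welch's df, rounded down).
(-11.49, -1.71)

Difference: x̄₁ - x̄₂ = -6.60
SE = √(s₁²/n₁ + s₂²/n₂) = √(16.6²/75 + 5.3²/47) = 2.0668
df = 95.95 → 95 (Welch–Satterthwaite, rounded down)
t* = 2.366

CI: -6.60 ± 2.366 · 2.0668 = -6.60 ± 4.89 = (-11.49, -1.71)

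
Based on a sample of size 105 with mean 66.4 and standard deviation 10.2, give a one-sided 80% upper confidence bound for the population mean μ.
μ ≤ 67.24

Upper bound (one-sided):
t* = 0.845 (one-sided for 80%)
Upper bound = x̄ + t* · s/√n = 66.4 + 0.845 · 10.2/√105 = 67.24

We are 80% confident that μ ≤ 67.24.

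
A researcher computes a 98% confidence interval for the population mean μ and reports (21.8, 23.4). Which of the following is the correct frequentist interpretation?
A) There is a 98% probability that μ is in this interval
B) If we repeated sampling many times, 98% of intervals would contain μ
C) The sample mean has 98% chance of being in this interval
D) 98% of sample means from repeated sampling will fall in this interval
B

A) Wrong — μ is fixed; the randomness lives in the interval, not in μ.
B) Correct — this is the frequentist long-run coverage interpretation.
C) Wrong — x̄ is observed and sits in the interval by construction.
D) Wrong — coverage applies to intervals containing μ, not to future x̄ values.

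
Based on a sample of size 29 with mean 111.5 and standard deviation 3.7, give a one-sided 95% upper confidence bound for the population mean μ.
μ ≤ 112.67

Upper bound (one-sided):
t* = 1.701 (one-sided for 95%)
Upper bound = x̄ + t* · s/√n = 111.5 + 1.701 · 3.7/√29 = 112.67

We are 95% confident that μ ≤ 112.67.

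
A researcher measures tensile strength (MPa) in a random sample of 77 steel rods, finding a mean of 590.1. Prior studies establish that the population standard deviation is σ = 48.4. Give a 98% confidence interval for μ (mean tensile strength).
(577.27, 602.93)

z-interval (σ known):
z* = 2.326 for 98% confidence

Margin of error = z* · σ/√n = 2.326 · 48.4/√77 = 12.83

CI: (590.1 - 12.83, 590.1 + 12.83) = (577.27, 602.93)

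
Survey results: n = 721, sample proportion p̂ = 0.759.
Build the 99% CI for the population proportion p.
(0.718, 0.800)

Proportion CI:
SE = √(p̂(1-p̂)/n) = √(0.759 · 0.241 / 721) = 0.01593

z* = 2.576
Margin = z* · SE = 2.576 · 0.01593 = 0.0410

CI: 0.759 ± 0.0410 = (0.718, 0.800)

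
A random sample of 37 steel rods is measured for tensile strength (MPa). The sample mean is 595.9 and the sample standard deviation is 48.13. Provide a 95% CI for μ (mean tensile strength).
(579.85, 611.95)

t-interval (σ unknown):
df = n - 1 = 36
t* = 2.028 for 95% confidence

Margin of error = t* · s/√n = 2.028 · 48.13/√37 = 16.05

CI: (579.85, 611.95)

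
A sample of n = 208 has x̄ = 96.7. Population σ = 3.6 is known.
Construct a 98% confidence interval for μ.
(96.12, 97.28)

z-interval (σ known):
z* = 2.326 for 98% confidence

Margin of error = z* · σ/√n = 2.326 · 3.6/√208 = 0.58

CI: (96.7 - 0.58, 96.7 + 0.58) = (96.12, 97.28)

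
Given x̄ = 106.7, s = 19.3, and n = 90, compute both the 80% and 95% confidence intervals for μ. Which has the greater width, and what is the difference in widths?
95% CI is wider by 2.83

df = 89
80% CI: t* = 1.291, (104.07, 109.33), width = 2 · t* · s/√n = 5.25
95% CI: t* = 1.987, (102.66, 110.74), width = 2 · t* · s/√n = 8.08

The 95% CI is wider by 8.08 - 5.25 = 2.83.
Higher confidence requires a wider interval.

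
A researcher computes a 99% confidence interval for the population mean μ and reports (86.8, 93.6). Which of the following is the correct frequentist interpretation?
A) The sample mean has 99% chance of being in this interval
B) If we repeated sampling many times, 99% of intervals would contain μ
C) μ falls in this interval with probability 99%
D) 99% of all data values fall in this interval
B

A) Wrong — x̄ is observed and sits in the interval by construction.
B) Correct — this is the frequentist long-run coverage interpretation.
C) Wrong — μ is fixed; the randomness lives in the interval, not in μ.
D) Wrong — a CI is about the parameter μ, not individual data values.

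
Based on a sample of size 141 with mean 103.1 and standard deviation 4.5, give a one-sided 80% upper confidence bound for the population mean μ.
μ ≤ 103.42

Upper bound (one-sided):
t* = 0.844 (one-sided for 80%)
Upper bound = x̄ + t* · s/√n = 103.1 + 0.844 · 4.5/√141 = 103.42

We are 80% confident that μ ≤ 103.42.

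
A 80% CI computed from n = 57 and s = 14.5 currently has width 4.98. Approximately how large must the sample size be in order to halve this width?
n ≈ 228

CI width ∝ 1/√n
To reduce width by factor 2, need √n to grow by 2 → need 2² = 4 times as many samples.

Current: n = 57, width = 4.98
New: n = 228, width ≈ 2.47

Width reduced by factor of 4.98/2.47 = 2.02.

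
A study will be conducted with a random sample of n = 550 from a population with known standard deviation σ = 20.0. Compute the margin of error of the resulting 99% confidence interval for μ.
Margin of error = 2.20

Margin of error = z* · σ/√n
= 2.576 · 20.0/√550
= 2.576 · 20.0/23.4521
= 2.20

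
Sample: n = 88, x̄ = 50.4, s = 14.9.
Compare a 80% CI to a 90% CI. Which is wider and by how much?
90% CI is wider by 1.18

df = 87
80% CI: t* = 1.291, (48.35, 52.45), width = 2 · t* · s/√n = 4.10
90% CI: t* = 1.663, (47.76, 53.04), width = 2 · t* · s/√n = 5.28

The 90% CI is wider by 5.28 - 4.10 = 1.18.
Higher confidence requires a wider interval.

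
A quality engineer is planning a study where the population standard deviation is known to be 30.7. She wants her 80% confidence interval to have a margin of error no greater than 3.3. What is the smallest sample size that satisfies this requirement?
n ≥ 143

For margin E ≤ 3.3:
n ≥ (z* · σ / E)²
n ≥ (1.282 · 30.7 / 3.3)²
n ≥ 142.24

Minimum n = 143 (rounding up)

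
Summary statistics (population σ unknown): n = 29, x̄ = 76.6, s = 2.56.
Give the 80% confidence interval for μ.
(75.98, 77.22)

t-interval (σ unknown):
df = n - 1 = 28
t* = 1.313 for 80% confidence

Margin of error = t* · s/√n = 1.313 · 2.56/√29 = 0.62

CI: (75.98, 77.22)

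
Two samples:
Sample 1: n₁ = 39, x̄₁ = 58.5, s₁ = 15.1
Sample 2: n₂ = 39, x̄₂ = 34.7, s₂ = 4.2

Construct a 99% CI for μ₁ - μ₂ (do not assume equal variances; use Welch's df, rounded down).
(17.04, 30.56)

Difference: x̄₁ - x̄₂ = 23.80
SE = √(s₁²/n₁ + s₂²/n₂) = √(15.1²/39 + 4.2²/39) = 2.5097
df = 43.84 → 43 (Welch–Satterthwaite, rounded down)
t* = 2.695

CI: 23.80 ± 2.695 · 2.5097 = 23.80 ± 6.76 = (17.04, 30.56)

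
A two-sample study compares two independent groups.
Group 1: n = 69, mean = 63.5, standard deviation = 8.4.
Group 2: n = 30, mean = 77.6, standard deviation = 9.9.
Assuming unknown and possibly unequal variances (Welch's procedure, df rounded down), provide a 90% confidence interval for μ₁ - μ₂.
(-17.58, -10.62)

Difference: x̄₁ - x̄₂ = -14.10
SE = √(s₁²/n₁ + s₂²/n₂) = √(8.4²/69 + 9.9²/30) = 2.0711
df = 47.99 → 47 (Welch–Satterthwaite, rounded down)
t* = 1.678

CI: -14.10 ± 1.678 · 2.0711 = -14.10 ± 3.48 = (-17.58, -10.62)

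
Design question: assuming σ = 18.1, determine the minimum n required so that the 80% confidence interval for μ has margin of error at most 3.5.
n ≥ 44

For margin E ≤ 3.5:
n ≥ (z* · σ / E)²
n ≥ (1.282 · 18.1 / 3.5)²
n ≥ 43.95

Minimum n = 44 (rounding up)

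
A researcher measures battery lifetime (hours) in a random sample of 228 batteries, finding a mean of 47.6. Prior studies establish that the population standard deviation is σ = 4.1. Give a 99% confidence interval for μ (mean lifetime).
(46.90, 48.30)

z-interval (σ known):
z* = 2.576 for 99% confidence

Margin of error = z* · σ/√n = 2.576 · 4.1/√228 = 0.70

CI: (47.6 - 0.70, 47.6 + 0.70) = (46.90, 48.30)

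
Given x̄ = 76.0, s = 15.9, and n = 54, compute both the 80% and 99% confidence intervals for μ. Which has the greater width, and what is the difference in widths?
99% CI is wider by 5.94

df = 53
80% CI: t* = 1.298, (73.19, 78.81), width = 2 · t* · s/√n = 5.62
99% CI: t* = 2.672, (70.22, 81.78), width = 2 · t* · s/√n = 11.56

The 99% CI is wider by 11.56 - 5.62 = 5.94.
Higher confidence requires a wider interval.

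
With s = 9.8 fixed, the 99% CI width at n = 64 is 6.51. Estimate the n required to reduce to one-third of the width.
n ≈ 576

CI width ∝ 1/√n
To reduce width by factor 3, need √n to grow by 3 → need 3² = 9 times as many samples.

Current: n = 64, width = 6.51
New: n = 576, width ≈ 2.11

Width reduced by factor of 6.51/2.11 = 3.09.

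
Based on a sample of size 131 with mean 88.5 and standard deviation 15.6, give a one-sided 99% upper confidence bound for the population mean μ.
μ ≤ 91.71

Upper bound (one-sided):
t* = 2.355 (one-sided for 99%)
Upper bound = x̄ + t* · s/√n = 88.5 + 2.355 · 15.6/√131 = 91.71

We are 99% confident that μ ≤ 91.71.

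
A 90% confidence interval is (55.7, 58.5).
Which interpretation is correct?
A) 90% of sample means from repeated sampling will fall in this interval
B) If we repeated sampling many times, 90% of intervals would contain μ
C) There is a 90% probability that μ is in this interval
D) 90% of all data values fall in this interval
B

A) Wrong — coverage applies to intervals containing μ, not to future x̄ values.
B) Correct — this is the frequentist long-run coverage interpretation.
C) Wrong — μ is fixed; the randomness lives in the interval, not in μ.
D) Wrong — a CI is about the parameter μ, not individual data values.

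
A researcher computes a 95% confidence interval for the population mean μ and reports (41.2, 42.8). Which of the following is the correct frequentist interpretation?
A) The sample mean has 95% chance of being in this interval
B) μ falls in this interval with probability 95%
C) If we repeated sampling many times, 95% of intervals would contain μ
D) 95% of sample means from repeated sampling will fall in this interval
C

A) Wrong — x̄ is observed and sits in the interval by construction.
B) Wrong — μ is fixed; the randomness lives in the interval, not in μ.
C) Correct — this is the frequentist long-run coverage interpretation.
D) Wrong — coverage applies to intervals containing μ, not to future x̄ values.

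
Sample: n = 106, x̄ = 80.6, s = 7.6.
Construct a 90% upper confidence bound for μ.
μ ≤ 81.55

Upper bound (one-sided):
t* = 1.290 (one-sided for 90%)
Upper bound = x̄ + t* · s/√n = 80.6 + 1.290 · 7.6/√106 = 81.55

We are 90% confident that μ ≤ 81.55.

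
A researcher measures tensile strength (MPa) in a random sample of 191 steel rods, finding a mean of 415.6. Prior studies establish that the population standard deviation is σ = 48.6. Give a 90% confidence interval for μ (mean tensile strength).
(409.82, 421.38)

z-interval (σ known):
z* = 1.645 for 90% confidence

Margin of error = z* · σ/√n = 1.645 · 48.6/√191 = 5.78

CI: (415.6 - 5.78, 415.6 + 5.78) = (409.82, 421.38)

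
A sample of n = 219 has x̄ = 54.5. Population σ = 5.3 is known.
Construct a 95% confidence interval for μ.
(53.80, 55.20)

z-interval (σ known):
z* = 1.960 for 95% confidence

Margin of error = z* · σ/√n = 1.960 · 5.3/√219 = 0.70

CI: (54.5 - 0.70, 54.5 + 0.70) = (53.80, 55.20)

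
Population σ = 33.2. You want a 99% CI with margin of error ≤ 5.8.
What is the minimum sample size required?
n ≥ 218

For margin E ≤ 5.8:
n ≥ (z* · σ / E)²
n ≥ (2.576 · 33.2 / 5.8)²
n ≥ 217.43

Minimum n = 218 (rounding up)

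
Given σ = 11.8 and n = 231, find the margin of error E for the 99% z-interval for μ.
Margin of error = 2.00

Margin of error = z* · σ/√n
= 2.576 · 11.8/√231
= 2.576 · 11.8/15.1987
= 2.00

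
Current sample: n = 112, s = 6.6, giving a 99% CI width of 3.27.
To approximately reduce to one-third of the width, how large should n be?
n ≈ 1008

CI width ∝ 1/√n
To reduce width by factor 3, need √n to grow by 3 → need 3² = 9 times as many samples.

Current: n = 112, width = 3.27
New: n = 1008, width ≈ 1.07

Width reduced by factor of 3.27/1.07 = 3.06.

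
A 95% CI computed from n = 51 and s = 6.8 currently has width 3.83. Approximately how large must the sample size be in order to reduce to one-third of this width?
n ≈ 459

CI width ∝ 1/√n
To reduce width by factor 3, need √n to grow by 3 → need 3² = 9 times as many samples.

Current: n = 51, width = 3.83
New: n = 459, width ≈ 1.25

Width reduced by factor of 3.83/1.25 = 3.06.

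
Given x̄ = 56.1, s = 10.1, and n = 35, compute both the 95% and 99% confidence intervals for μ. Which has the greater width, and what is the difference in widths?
99% CI is wider by 2.37

df = 34
95% CI: t* = 2.032, (52.63, 59.57), width = 2 · t* · s/√n = 6.94
99% CI: t* = 2.728, (51.44, 60.76), width = 2 · t* · s/√n = 9.31

The 99% CI is wider by 9.31 - 6.94 = 2.37.
Higher confidence requires a wider interval.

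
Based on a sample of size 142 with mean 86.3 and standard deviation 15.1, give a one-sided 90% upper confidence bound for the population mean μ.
μ ≤ 87.93

Upper bound (one-sided):
t* = 1.288 (one-sided for 90%)
Upper bound = x̄ + t* · s/√n = 86.3 + 1.288 · 15.1/√142 = 87.93

We are 90% confident that μ ≤ 87.93.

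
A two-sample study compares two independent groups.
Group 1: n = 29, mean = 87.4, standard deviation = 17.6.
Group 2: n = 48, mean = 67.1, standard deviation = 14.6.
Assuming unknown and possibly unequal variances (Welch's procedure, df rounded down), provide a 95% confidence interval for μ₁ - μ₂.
(12.49, 28.11)

Difference: x̄₁ - x̄₂ = 20.30
SE = √(s₁²/n₁ + s₂²/n₂) = √(17.6²/29 + 14.6²/48) = 3.8887
df = 50.88 → 50 (Welch–Satterthwaite, rounded down)
t* = 2.009

CI: 20.30 ± 2.009 · 3.8887 = 20.30 ± 7.81 = (12.49, 28.11)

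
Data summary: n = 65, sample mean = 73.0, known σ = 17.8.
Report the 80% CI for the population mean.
(70.17, 75.83)

z-interval (σ known):
z* = 1.282 for 80% confidence

Margin of error = z* · σ/√n = 1.282 · 17.8/√65 = 2.83

CI: (73.0 - 2.83, 73.0 + 2.83) = (70.17, 75.83)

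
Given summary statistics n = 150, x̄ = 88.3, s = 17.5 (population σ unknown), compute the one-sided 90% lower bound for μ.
μ ≥ 86.46

Lower bound (one-sided):
t* = 1.287 (one-sided for 90%)
Lower bound = x̄ - t* · s/√n = 88.3 - 1.287 · 17.5/√150 = 86.46

We are 90% confident that μ ≥ 86.46.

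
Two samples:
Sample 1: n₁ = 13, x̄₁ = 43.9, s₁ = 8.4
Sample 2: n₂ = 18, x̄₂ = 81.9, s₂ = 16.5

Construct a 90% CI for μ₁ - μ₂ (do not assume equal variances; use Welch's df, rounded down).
(-45.73, -30.27)

Difference: x̄₁ - x̄₂ = -38.00
SE = √(s₁²/n₁ + s₂²/n₂) = √(8.4²/13 + 16.5²/18) = 4.5335
df = 26.55 → 26 (Welch–Satterthwaite, rounded down)
t* = 1.706

CI: -38.00 ± 1.706 · 4.5335 = -38.00 ± 7.73 = (-45.73, -30.27)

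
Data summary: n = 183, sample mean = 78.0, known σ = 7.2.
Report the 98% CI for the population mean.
(76.76, 79.24)

z-interval (σ known):
z* = 2.326 for 98% confidence

Margin of error = z* · σ/√n = 2.326 · 7.2/√183 = 1.24

CI: (78.0 - 1.24, 78.0 + 1.24) = (76.76, 79.24)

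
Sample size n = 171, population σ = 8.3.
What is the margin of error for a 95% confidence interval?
Margin of error = 1.24

Margin of error = z* · σ/√n
= 1.960 · 8.3/√171
= 1.960 · 8.3/13.0767
= 1.24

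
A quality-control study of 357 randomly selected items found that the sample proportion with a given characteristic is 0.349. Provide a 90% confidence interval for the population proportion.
(0.308, 0.390)

Proportion CI:
SE = √(p̂(1-p̂)/n) = √(0.349 · 0.651 / 357) = 0.02523

z* = 1.645
Margin = z* · SE = 1.645 · 0.02523 = 0.0415

CI: 0.349 ± 0.0415 = (0.308, 0.390)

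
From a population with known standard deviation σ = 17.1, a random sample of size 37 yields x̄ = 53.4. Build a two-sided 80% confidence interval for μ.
(49.80, 57.00)

z-interval (σ known):
z* = 1.282 for 80% confidence

Margin of error = z* · σ/√n = 1.282 · 17.1/√37 = 3.60

CI: (53.4 - 3.60, 53.4 + 3.60) = (49.80, 57.00)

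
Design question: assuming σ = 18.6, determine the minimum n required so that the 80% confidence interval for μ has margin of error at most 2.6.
n ≥ 85

For margin E ≤ 2.6:
n ≥ (z* · σ / E)²
n ≥ (1.282 · 18.6 / 2.6)²
n ≥ 84.11

Minimum n = 85 (rounding up)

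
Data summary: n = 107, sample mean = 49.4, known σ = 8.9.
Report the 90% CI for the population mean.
(47.98, 50.82)

z-interval (σ known):
z* = 1.645 for 90% confidence

Margin of error = z* · σ/√n = 1.645 · 8.9/√107 = 1.42

CI: (49.4 - 1.42, 49.4 + 1.42) = (47.98, 50.82)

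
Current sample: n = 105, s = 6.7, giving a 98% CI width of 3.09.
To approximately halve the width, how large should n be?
n ≈ 420

CI width ∝ 1/√n
To reduce width by factor 2, need √n to grow by 2 → need 2² = 4 times as many samples.

Current: n = 105, width = 3.09
New: n = 420, width ≈ 1.53

Width reduced by factor of 3.09/1.53 = 2.02.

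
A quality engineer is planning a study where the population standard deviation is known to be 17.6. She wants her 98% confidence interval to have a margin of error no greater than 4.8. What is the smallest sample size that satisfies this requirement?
n ≥ 73

For margin E ≤ 4.8:
n ≥ (z* · σ / E)²
n ≥ (2.326 · 17.6 / 4.8)²
n ≥ 72.74

Minimum n = 73 (rounding up)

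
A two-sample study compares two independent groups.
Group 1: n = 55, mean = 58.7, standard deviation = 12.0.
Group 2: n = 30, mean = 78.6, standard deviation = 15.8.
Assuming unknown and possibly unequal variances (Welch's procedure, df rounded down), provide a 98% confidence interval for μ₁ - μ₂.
(-27.86, -11.94)

Difference: x̄₁ - x̄₂ = -19.90
SE = √(s₁²/n₁ + s₂²/n₂) = √(12.0²/55 + 15.8²/30) = 3.3075
df = 47.59 → 47 (Welch–Satterthwaite, rounded down)
t* = 2.408

CI: -19.90 ± 2.408 · 3.3075 = -19.90 ± 7.96 = (-27.86, -11.94)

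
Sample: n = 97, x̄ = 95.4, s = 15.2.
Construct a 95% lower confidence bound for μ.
μ ≥ 92.84

Lower bound (one-sided):
t* = 1.661 (one-sided for 95%)
Lower bound = x̄ - t* · s/√n = 95.4 - 1.661 · 15.2/√97 = 92.84

We are 95% confident that μ ≥ 92.84.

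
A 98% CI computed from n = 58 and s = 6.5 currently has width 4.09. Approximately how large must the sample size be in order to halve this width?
n ≈ 232

CI width ∝ 1/√n
To reduce width by factor 2, need √n to grow by 2 → need 2² = 4 times as many samples.

Current: n = 58, width = 4.09
New: n = 232, width ≈ 2.00

Width reduced by factor of 4.09/2.00 = 2.04.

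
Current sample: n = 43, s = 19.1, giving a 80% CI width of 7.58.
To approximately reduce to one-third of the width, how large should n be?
n ≈ 387

CI width ∝ 1/√n
To reduce width by factor 3, need √n to grow by 3 → need 3² = 9 times as many samples.

Current: n = 43, width = 7.58
New: n = 387, width ≈ 2.49

Width reduced by factor of 7.58/2.49 = 3.04.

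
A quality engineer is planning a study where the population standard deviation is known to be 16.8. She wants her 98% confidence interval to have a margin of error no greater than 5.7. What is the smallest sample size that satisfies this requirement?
n ≥ 47

For margin E ≤ 5.7:
n ≥ (z* · σ / E)²
n ≥ (2.326 · 16.8 / 5.7)²
n ≥ 47.00

Minimum n = 47 (rounding up)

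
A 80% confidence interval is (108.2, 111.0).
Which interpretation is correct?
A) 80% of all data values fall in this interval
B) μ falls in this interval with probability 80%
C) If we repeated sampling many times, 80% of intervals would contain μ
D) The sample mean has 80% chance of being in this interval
C

A) Wrong — a CI is about the parameter μ, not individual data values.
B) Wrong — μ is fixed; the randomness lives in the interval, not in μ.
C) Correct — this is the frequentist long-run coverage interpretation.
D) Wrong — x̄ is observed and sits in the interval by construction.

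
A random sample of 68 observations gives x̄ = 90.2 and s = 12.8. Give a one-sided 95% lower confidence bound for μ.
μ ≥ 87.61

Lower bound (one-sided):
t* = 1.668 (one-sided for 95%)
Lower bound = x̄ - t* · s/√n = 90.2 - 1.668 · 12.8/√68 = 87.61

We are 95% confident that μ ≥ 87.61.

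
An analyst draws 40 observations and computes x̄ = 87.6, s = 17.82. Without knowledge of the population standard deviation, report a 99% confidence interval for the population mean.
(79.97, 95.23)

t-interval (σ unknown):
df = n - 1 = 39
t* = 2.708 for 99% confidence

Margin of error = t* · s/√n = 2.708 · 17.82/√40 = 7.63

CI: (79.97, 95.23)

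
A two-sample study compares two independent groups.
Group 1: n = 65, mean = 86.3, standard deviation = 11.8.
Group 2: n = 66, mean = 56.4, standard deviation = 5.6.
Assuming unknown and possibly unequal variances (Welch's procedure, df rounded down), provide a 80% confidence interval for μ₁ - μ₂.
(27.81, 31.99)

Difference: x̄₁ - x̄₂ = 29.90
SE = √(s₁²/n₁ + s₂²/n₂) = √(11.8²/65 + 5.6²/66) = 1.6178
df = 91.13 → 91 (Welch–Satterthwaite, rounded down)
t* = 1.291

CI: 29.90 ± 1.291 · 1.6178 = 29.90 ± 2.09 = (27.81, 31.99)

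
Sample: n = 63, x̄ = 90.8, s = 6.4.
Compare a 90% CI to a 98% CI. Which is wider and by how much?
98% CI is wider by 1.16

df = 62
90% CI: t* = 1.670, (89.45, 92.15), width = 2 · t* · s/√n = 2.69
98% CI: t* = 2.388, (88.87, 92.73), width = 2 · t* · s/√n = 3.85

The 98% CI is wider by 3.85 - 2.69 = 1.16.
Higher confidence requires a wider interval.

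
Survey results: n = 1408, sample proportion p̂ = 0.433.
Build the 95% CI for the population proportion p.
(0.407, 0.459)

Proportion CI:
SE = √(p̂(1-p̂)/n) = √(0.433 · 0.567 / 1408) = 0.01320

z* = 1.960
Margin = z* · SE = 1.960 · 0.01320 = 0.0259

CI: 0.433 ± 0.0259 = (0.407, 0.459)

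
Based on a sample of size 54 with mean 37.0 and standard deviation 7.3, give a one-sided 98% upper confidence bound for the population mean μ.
μ ≤ 39.09

Upper bound (one-sided):
t* = 2.106 (one-sided for 98%)
Upper bound = x̄ + t* · s/√n = 37.0 + 2.106 · 7.3/√54 = 39.09

We are 98% confident that μ ≤ 39.09.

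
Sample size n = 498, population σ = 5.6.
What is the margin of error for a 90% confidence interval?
Margin of error = 0.41

Margin of error = z* · σ/√n
= 1.645 · 5.6/√498
= 1.645 · 5.6/22.3159
= 0.41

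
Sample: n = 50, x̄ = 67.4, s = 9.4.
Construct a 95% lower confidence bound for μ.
μ ≥ 65.17

Lower bound (one-sided):
t* = 1.677 (one-sided for 95%)
Lower bound = x̄ - t* · s/√n = 67.4 - 1.677 · 9.4/√50 = 65.17

We are 95% confident that μ ≥ 65.17.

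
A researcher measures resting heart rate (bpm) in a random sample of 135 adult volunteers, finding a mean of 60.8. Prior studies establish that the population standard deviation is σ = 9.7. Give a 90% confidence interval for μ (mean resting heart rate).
(59.43, 62.17)

z-interval (σ known):
z* = 1.645 for 90% confidence

Margin of error = z* · σ/√n = 1.645 · 9.7/√135 = 1.37

CI: (60.8 - 1.37, 60.8 + 1.37) = (59.43, 62.17)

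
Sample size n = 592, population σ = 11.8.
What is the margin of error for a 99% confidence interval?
Margin of error = 1.25

Margin of error = z* · σ/√n
= 2.576 · 11.8/√592
= 2.576 · 11.8/24.3311
= 1.25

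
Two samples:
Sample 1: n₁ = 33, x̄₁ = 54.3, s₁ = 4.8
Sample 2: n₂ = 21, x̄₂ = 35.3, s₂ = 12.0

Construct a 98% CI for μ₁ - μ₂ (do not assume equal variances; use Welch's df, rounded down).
(12.15, 25.85)

Difference: x̄₁ - x̄₂ = 19.00
SE = √(s₁²/n₁ + s₂²/n₂) = √(4.8²/33 + 12.0²/21) = 2.7487
df = 24.12 → 24 (Welch–Satterthwaite, rounded down)
t* = 2.492

CI: 19.00 ± 2.492 · 2.7487 = 19.00 ± 6.85 = (12.15, 25.85)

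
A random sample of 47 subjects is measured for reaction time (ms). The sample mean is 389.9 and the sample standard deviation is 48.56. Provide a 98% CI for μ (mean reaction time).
(372.83, 406.97)

t-interval (σ unknown):
df = n - 1 = 46
t* = 2.410 for 98% confidence

Margin of error = t* · s/√n = 2.410 · 48.56/√47 = 17.07

CI: (372.83, 406.97)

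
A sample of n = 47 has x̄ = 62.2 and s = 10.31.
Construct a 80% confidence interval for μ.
(60.24, 64.16)

t-interval (σ unknown):
df = n - 1 = 46
t* = 1.300 for 80% confidence

Margin of error = t* · s/√n = 1.300 · 10.31/√47 = 1.96

CI: (60.24, 64.16)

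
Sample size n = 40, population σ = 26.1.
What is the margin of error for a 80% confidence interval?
Margin of error = 5.29

Margin of error = z* · σ/√n
= 1.282 · 26.1/√40
= 1.282 · 26.1/6.3246
= 5.29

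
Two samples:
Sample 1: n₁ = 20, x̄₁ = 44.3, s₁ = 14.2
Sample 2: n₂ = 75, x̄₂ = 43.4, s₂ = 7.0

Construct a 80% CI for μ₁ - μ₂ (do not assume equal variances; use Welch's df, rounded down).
(-3.43, 5.23)

Difference: x̄₁ - x̄₂ = 0.90
SE = √(s₁²/n₁ + s₂²/n₂) = √(14.2²/20 + 7.0²/75) = 3.2765
df = 21.52 → 21 (Welch–Satterthwaite, rounded down)
t* = 1.323

CI: 0.90 ± 1.323 · 3.2765 = 0.90 ± 4.33 = (-3.43, 5.23)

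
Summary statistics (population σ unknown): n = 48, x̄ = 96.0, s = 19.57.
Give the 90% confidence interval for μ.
(91.26, 100.74)

t-interval (σ unknown):
df = n - 1 = 47
t* = 1.678 for 90% confidence

Margin of error = t* · s/√n = 1.678 · 19.57/√48 = 4.74

CI: (91.26, 100.74)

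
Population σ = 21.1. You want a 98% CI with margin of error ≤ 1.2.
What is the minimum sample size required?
n ≥ 1673

For margin E ≤ 1.2:
n ≥ (z* · σ / E)²
n ≥ (2.326 · 21.1 / 1.2)²
n ≥ 1672.71

Minimum n = 1673 (rounding up)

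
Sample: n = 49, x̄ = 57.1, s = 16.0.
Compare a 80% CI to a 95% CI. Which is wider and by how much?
95% CI is wider by 3.25

df = 48
80% CI: t* = 1.299, (54.13, 60.07), width = 2 · t* · s/√n = 5.94
95% CI: t* = 2.011, (52.50, 61.70), width = 2 · t* · s/√n = 9.19

The 95% CI is wider by 9.19 - 5.94 = 3.25.
Higher confidence requires a wider interval.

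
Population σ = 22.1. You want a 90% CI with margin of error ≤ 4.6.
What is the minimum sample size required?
n ≥ 63

For margin E ≤ 4.6:
n ≥ (z* · σ / E)²
n ≥ (1.645 · 22.1 / 4.6)²
n ≥ 62.46

Minimum n = 63 (rounding up)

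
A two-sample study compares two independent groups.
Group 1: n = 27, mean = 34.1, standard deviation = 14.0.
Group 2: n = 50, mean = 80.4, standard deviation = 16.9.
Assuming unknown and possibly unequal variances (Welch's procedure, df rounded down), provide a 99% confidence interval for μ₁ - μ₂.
(-55.87, -36.73)

Difference: x̄₁ - x̄₂ = -46.30
SE = √(s₁²/n₁ + s₂²/n₂) = √(14.0²/27 + 16.9²/50) = 3.6016
df = 62.49 → 62 (Welch–Satterthwaite, rounded down)
t* = 2.657

CI: -46.30 ± 2.657 · 3.6016 = -46.30 ± 9.57 = (-55.87, -36.73)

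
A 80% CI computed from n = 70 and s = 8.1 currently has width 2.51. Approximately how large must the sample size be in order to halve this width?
n ≈ 280

CI width ∝ 1/√n
To reduce width by factor 2, need √n to grow by 2 → need 2² = 4 times as many samples.

Current: n = 70, width = 2.51
New: n = 280, width ≈ 1.24

Width reduced by factor of 2.51/1.24 = 2.02.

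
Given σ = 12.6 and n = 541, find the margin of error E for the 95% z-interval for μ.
Margin of error = 1.06

Margin of error = z* · σ/√n
= 1.960 · 12.6/√541
= 1.960 · 12.6/23.2594
= 1.06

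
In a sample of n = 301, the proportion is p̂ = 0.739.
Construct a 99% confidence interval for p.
(0.674, 0.804)

Proportion CI:
SE = √(p̂(1-p̂)/n) = √(0.739 · 0.261 / 301) = 0.02531

z* = 2.576
Margin = z* · SE = 2.576 · 0.02531 = 0.0652

CI: 0.739 ± 0.0652 = (0.674, 0.804)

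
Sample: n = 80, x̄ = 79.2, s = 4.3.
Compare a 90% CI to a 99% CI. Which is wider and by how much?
99% CI is wider by 0.94

df = 79
90% CI: t* = 1.664, (78.40, 80.00), width = 2 · t* · s/√n = 1.60
99% CI: t* = 2.640, (77.93, 80.47), width = 2 · t* · s/√n = 2.54

The 99% CI is wider by 2.54 - 1.60 = 0.94.
Higher confidence requires a wider interval.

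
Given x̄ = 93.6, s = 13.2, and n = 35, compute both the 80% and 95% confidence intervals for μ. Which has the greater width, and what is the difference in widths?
95% CI is wider by 3.24

df = 34
80% CI: t* = 1.307, (90.68, 96.52), width = 2 · t* · s/√n = 5.83
95% CI: t* = 2.032, (89.07, 98.13), width = 2 · t* · s/√n = 9.07

The 95% CI is wider by 9.07 - 5.83 = 3.24.
Higher confidence requires a wider interval.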